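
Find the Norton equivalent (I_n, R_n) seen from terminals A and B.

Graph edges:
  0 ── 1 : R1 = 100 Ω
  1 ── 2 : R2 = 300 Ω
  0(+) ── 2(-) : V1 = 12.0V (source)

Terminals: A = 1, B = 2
Find the Thévenin equivalent first; then I_n = V_th/R_th and R_n = R_th.
Step 1 — V_th is the open-circuit voltage V_A - V_B (nothing connected across the terminals).
Nodal analysis, taking node 2 as the 0 V reference.
Source V1 fixes V_0 = 12 V.
KCL at each unknown node (sum of currents leaving = 0; resistances in Ω):
  Node 1: (V_1 - 12)/100 + (V_1 - 0)/300 = 0
Collecting terms: 0.01333 × V_1 = 0.12  =>  V_1 = 9 V
V_th = V_1 - V_2 = 9 - 0 = 9 V
Step 2 — R_th: zero the source — replace V1 by a short circuit (node 2 merges into node 0) — and find the resistance seen between A (node 1) and B (node 0).
Reduce the network between node 1 (A) and node 0 (B) by series/parallel combination:
  Rp1 = R1 ‖ R2 (parallel, both between nodes 0 and 1) = 1/(1/100 + 1/300) = 75 Ω
R_th = 75 Ω
I_n = V_th/R_th = 9/75 = 0.12 A, and R_n = R_th = 75 Ω

Final answer: I_n = 0.12 A, R_n = 75 Ω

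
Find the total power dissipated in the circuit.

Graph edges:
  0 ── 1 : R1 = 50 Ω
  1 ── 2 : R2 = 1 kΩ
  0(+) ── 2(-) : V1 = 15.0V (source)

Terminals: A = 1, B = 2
Nodal analysis, taking node 2 as the 0 V reference.
Source V1 fixes V_0 = 15 V.
KCL at each unknown node (sum of currents leaving = 0; resistances in Ω):
  Node 1: (V_1 - 15)/50 + (V_1 - 0)/1000 = 0
Collecting terms: 0.021 × V_1 = 0.3  =>  V_1 = 14.29 V
Power in each resistor, P = (ΔV)²/R:
  P_R1 = (15 - 14.29)²/50 = 0.0102 W
  P_R2 = (14.29 - 0)²/1000 = 0.2041 W
P_total = P_R1 + P_R2 = 0.2143 W

Final answer: 0.2143 W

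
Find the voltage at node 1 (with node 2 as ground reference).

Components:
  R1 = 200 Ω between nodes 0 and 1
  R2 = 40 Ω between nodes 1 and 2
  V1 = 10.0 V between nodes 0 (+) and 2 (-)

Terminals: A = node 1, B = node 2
Nodal analysis, taking node 2 as the 0 V reference.
Source V1 fixes V_0 = 10 V.
KCL at each unknown node (sum of currents leaving = 0; resistances in Ω):
  Node 1: (V_1 - 10)/200 + (V_1 - 0)/40 = 0
Collecting terms: 0.03 × V_1 = 0.05  =>  V_1 = 1.667 V
The requested potential is V_1 = 1.667 V.

Final answer: V_1 = 1.667 V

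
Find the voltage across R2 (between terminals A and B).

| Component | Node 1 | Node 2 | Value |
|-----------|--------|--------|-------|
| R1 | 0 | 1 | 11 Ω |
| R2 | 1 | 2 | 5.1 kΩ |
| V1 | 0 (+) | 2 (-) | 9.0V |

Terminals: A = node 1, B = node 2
R1 and R2 are in series across V1 (node 0 → node 1 → node 2), and the output A–B is taken across R2, so this is a voltage divider.
Series current: I = V1/(R1 + R2) = 9/(11 + 5100) = 9/5111 = 0.001761 A
V_R2 = I × R2 = V1 × R2/(R1 + R2) = 9 × 5100/5111 = 8.981 V

Final answer: 8.981 V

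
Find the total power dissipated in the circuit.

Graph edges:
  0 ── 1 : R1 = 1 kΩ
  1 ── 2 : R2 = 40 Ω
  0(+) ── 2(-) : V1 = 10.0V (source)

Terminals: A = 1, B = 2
Nodal analysis, taking node 2 as the 0 V reference.
Source V1 fixes V_0 = 10 V.
KCL at each unknown node (sum of currents leaving = 0; resistances in Ω):
  Node 1: (V_1 - 10)/1000 + (V_1 - 0)/40 = 0
Collecting terms: 0.026 × V_1 = 0.01  =>  V_1 = 0.3846 V
Power in each resistor, P = (ΔV)²/R:
  P_R1 = (10 - 0.3846)²/1000 = 0.09246 W
  P_R2 = (0.3846 - 0)²/40 = 0.003698 W
P_total = P_R1 + P_R2 = 0.09615 W

Final answer: 0.09615 W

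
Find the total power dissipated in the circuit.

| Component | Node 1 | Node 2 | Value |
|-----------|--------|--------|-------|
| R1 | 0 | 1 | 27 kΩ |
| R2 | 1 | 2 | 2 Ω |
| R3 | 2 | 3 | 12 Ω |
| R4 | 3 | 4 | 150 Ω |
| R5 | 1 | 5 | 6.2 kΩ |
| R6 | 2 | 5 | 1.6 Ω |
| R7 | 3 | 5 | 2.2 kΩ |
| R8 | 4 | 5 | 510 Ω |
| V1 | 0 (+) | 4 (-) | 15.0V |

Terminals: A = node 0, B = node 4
Nodal analysis, taking node 4 as the 0 V reference.
Source V1 fixes V_0 = 15 V.
KCL at each unknown node (sum of currents leaving = 0; resistances in Ω):
  Node 1: (V_1 - 15)/27000 + (V_1 - V_2)/2 + (V_1 - V_5)/6200 = 0
  Node 2: (V_2 - V_1)/2 + (V_2 - V_3)/12 + (V_2 - V_5)/1.6 = 0
  Node 3: (V_3 - V_2)/12 + (V_3 - 0)/150 + (V_3 - V_5)/2200 = 0
  Node 5: (V_5 - V_1)/6200 + (V_5 - V_2)/1.6 + (V_5 - V_3)/2200 + (V_5 - 0)/510 = 0
Collecting terms (coefficients in siemens):
  0.5002·V_1 - 0.5·V_2 - 0.0001613·V_5 = 0.0005556
  1.208·V_2 - 0.5·V_1 - 0.08333·V_3 - 0.625·V_5 = 0
  0.09045·V_3 - 0.08333·V_2 - 0.0004545·V_5 = 0
  0.6276·V_5 - 0.0001613·V_1 - 0.625·V_2 - 0.0004545·V_3 = 0
Solving these 4 simultaneous equations (Gaussian elimination) gives:
  V_1 = 0.06913 V, V_2 = 0.06802 V, V_3 = 0.06301 V, V_5 = 0.06781 V
Power in each resistor, P = (ΔV)²/R:
  P_R1 = (15 - 0.06913)²/27000 = 0.008257 W
  P_R2 = (0.06913 - 0.06802)²/2 = 0.0000006111 W
  P_R3 = (0.06802 - 0.06301)²/12 = 0.000002095 W
  P_R4 = (0.06301 - 0)²/150 = 0.00002647 W
  P_R5 = (0.06913 - 0.06781)²/6200 = 0.0000000002816 W
  P_R6 = (0.06802 - 0.06781)²/1.6 = 0.00000002913 W
  P_R7 = (0.06301 - 0.06781)²/2200 = 0.00000001047 W
  P_R8 = (0 - 0.06781)²/510 = 0.000009015 W
P_total = P_R1 + P_R2 + P_R3 + P_R4 + P_R5 + P_R6 + P_R7 + P_R8 = 0.008295 W

Final answer: 0.008295 W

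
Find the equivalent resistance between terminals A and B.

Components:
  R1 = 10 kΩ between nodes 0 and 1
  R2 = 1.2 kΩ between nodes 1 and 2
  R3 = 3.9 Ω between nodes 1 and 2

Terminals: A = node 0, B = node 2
Reduce the network between node 0 (A) and node 2 (B) by series/parallel combination:
  Rp1 = R2 ‖ R3 (parallel, both between nodes 1 and 2) = 1/(1/1200 + 1/3.9) = 3.887 Ω
  Rs1 = R1 + Rp1 (series, joined only at node 1) = 10000 + 3.887 = 10000 Ω
R_eq = 10 kΩ

Final answer: 10 kΩ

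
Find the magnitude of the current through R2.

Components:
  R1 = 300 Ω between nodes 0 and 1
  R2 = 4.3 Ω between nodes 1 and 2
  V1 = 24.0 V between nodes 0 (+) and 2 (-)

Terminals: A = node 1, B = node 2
Nodal analysis, taking node 2 as the 0 V reference.
Source V1 fixes V_0 = 24 V.
KCL at each unknown node (sum of currents leaving = 0; resistances in Ω):
  Node 1: (V_1 - 24)/300 + (V_1 - 0)/4.3 = 0
Collecting terms: 0.2359 × V_1 = 0.08  =>  V_1 = 0.3391 V
I_R2 = (V_1 - V_2)/R2 = (0.3391 - 0)/4.3 = 0.07887 A
|I_R2| = 0.07887 A

Final answer: |I_R2| = 0.07887 A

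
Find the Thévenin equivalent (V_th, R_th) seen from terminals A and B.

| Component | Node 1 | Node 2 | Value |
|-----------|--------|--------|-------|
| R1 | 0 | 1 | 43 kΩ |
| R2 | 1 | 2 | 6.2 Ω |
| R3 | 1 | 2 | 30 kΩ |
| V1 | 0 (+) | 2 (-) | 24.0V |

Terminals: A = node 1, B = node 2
Step 1 — V_th is the open-circuit voltage V_A - V_B (nothing connected across the terminals).
Nodal analysis, taking node 2 as the 0 V reference.
Source V1 fixes V_0 = 24 V.
KCL at each unknown node (sum of currents leaving = 0; resistances in Ω):
  Node 1: (V_1 - 24)/43000 + (V_1 - 0)/6.2 + (V_1 - 0)/30000 = 0
Collecting terms: 0.1613 × V_1 = 0.0005581  =>  V_1 = 0.003459 V
V_th = V_1 - V_2 = 0.003459 - 0 = 0.003459 V
Step 2 — R_th: zero the source — replace V1 by a short circuit (node 2 merges into node 0) — and find the resistance seen between A (node 1) and B (node 0).
Reduce the network between node 1 (A) and node 0 (B) by series/parallel combination:
  Rp1 = R1 ‖ R2 ‖ R3 (parallel, all between nodes 0 and 1) = 1/(1/43000 + 1/6.2 + 1/30000) = 6.198 Ω
R_th = 6.198 Ω

Final answer: V_th = 0.003459 V, R_th = 6.198 Ω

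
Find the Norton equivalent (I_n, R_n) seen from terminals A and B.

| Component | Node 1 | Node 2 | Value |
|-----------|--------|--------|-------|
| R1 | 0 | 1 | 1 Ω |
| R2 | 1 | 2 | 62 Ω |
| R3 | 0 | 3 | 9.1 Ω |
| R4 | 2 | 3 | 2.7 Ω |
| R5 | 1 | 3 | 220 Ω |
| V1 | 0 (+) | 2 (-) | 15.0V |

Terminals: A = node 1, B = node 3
Find the Thévenin equivalent first; then I_n = V_th/R_th and R_n = R_th.
Step 1 — V_th is the open-circuit voltage V_A - V_B (nothing connected across the terminals).
Nodal analysis, taking node 2 as the 0 V reference.
Source V1 fixes V_0 = 15 V.
KCL at each unknown node (sum of currents leaving = 0; resistances in Ω):
  Node 1: (V_1 - 15)/1 + (V_1 - 0)/62 + (V_1 - V_3)/220 = 0
  Node 3: (V_3 - 15)/9.1 + (V_3 - 0)/2.7 + (V_3 - V_1)/220 = 0
Collecting terms (coefficients in siemens):
  1.021·V_1 - 0.004545·V_3 = 15
  0.4848·V_3 - 0.004545·V_1 = 1.648
Determinant D = (1.021)(0.4848) - (-0.004545)(-0.004545) = 0.4948
V_1 = [(15)(0.4848) - (-0.004545)(1.648)]/D = 14.71 V
V_3 = [(1.021)(1.648) - (15)(-0.004545)]/D = 3.538 V
V_th = V_1 - V_3 = 14.71 - 3.538 = 11.17 V
Step 2 — R_th: zero the source — replace V1 by a short circuit (node 2 merges into node 0) — and find the resistance seen between A (node 1) and B (node 3).
Reduce the network between node 1 (A) and node 3 (B) by series/parallel combination:
  Rp1 = R1 ‖ R2 (parallel, both between nodes 0 and 1) = 1/(1/1 + 1/62) = 0.9841 Ω
  Rp2 = R3 ‖ R4 (parallel, both between nodes 0 and 3) = 1/(1/9.1 + 1/2.7) = 2.082 Ω
  Rs1 = Rp1 + Rp2 (series, joined only at node 0) = 0.9841 + 2.082 = 3.066 Ω
  Rp3 = R5 ‖ Rs1 (parallel, both between nodes 1 and 3) = 1/(1/220 + 1/3.066) = 3.024 Ω
R_th = 3.024 Ω
I_n = V_th/R_th = 11.17/3.024 = 3.695 A, and R_n = R_th = 3.024 Ω

Final answer: I_n = 3.695 A, R_n = 3.024 Ω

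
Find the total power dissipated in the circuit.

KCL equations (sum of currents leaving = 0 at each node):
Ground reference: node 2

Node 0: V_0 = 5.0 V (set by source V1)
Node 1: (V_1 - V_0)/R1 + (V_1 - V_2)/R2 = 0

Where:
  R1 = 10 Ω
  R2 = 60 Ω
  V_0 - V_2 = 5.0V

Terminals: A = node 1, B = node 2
Nodal analysis, taking node 2 as the 0 V reference.
Source V1 fixes V_0 = 5 V.
KCL at each unknown node (sum of currents leaving = 0; resistances in Ω):
  Node 1: (V_1 - 5)/10 + (V_1 - 0)/60 = 0
Collecting terms: 0.1167 × V_1 = 0.5  =>  V_1 = 4.286 V
Power in each resistor, P = (ΔV)²/R:
  P_R1 = (5 - 4.286)²/10 = 0.05102 W
  P_R2 = (4.286 - 0)²/60 = 0.3061 W
P_total = P_R1 + P_R2 = 0.3571 W

Final answer: 0.3571 W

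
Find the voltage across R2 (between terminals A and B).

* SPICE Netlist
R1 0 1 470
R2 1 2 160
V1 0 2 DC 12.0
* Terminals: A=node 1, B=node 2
R1 and R2 are in series across V1 (node 0 → node 1 → node 2), and the output A–B is taken across R2, so this is a voltage divider.
Series current: I = V1/(R1 + R2) = 12/(470 + 160) = 12/630 = 0.01905 A
V_R2 = I × R2 = V1 × R2/(R1 + R2) = 12 × 160/630 = 3.048 V

Final answer: 3.048 V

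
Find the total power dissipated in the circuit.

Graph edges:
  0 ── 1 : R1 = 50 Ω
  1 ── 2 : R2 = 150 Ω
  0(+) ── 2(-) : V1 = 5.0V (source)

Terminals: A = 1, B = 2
Nodal analysis, taking node 2 as the 0 V reference.
Source V1 fixes V_0 = 5 V.
KCL at each unknown node (sum of currents leaving = 0; resistances in Ω):
  Node 1: (V_1 - 5)/50 + (V_1 - 0)/150 = 0
Collecting terms: 0.02667 × V_1 = 0.1  =>  V_1 = 3.75 V
Power in each resistor, P = (ΔV)²/R:
  P_R1 = (5 - 3.75)²/50 = 0.03125 W
  P_R2 = (3.75 - 0)²/150 = 0.09375 W
P_total = P_R1 + P_R2 = 0.125 W

Final answer: 0.125 W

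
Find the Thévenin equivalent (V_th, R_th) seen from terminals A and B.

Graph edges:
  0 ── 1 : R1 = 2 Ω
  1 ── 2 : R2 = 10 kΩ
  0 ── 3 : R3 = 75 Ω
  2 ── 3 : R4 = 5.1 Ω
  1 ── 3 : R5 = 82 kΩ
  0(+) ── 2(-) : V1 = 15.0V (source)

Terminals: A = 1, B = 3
Step 1 — V_th is the open-circuit voltage V_A - V_B (nothing connected across the terminals).
Nodal analysis, taking node 2 as the 0 V reference.
Source V1 fixes V_0 = 15 V.
KCL at each unknown node (sum of currents leaving = 0; resistances in Ω):
  Node 1: (V_1 - 15)/2 + (V_1 - 0)/10000 + (V_1 - V_3)/82000 = 0
  Node 3: (V_3 - 15)/75 + (V_3 - 0)/5.1 + (V_3 - V_1)/82000 = 0
Collecting terms (coefficients in siemens):
  0.5001·V_1 - 0.0000122·V_3 = 7.5
  0.2094·V_3 - 0.0000122·V_1 = 0.2
Determinant D = (0.5001)(0.2094) - (-0.0000122)(-0.0000122) = 0.1047
V_1 = [(7.5)(0.2094) - (-0.0000122)(0.2)]/D = 15 V
V_3 = [(0.5001)(0.2) - (7.5)(-0.0000122)]/D = 0.9559 V
V_th = V_1 - V_3 = 15 - 0.9559 = 14.04 V
Step 2 — R_th: zero the source — replace V1 by a short circuit (node 2 merges into node 0) — and find the resistance seen between A (node 1) and B (node 3).
Reduce the network between node 1 (A) and node 3 (B) by series/parallel combination:
  Rp1 = R1 ‖ R2 (parallel, both between nodes 0 and 1) = 1/(1/2 + 1/10000) = 2 Ω
  Rp2 = R3 ‖ R4 (parallel, both between nodes 0 and 3) = 1/(1/75 + 1/5.1) = 4.775 Ω
  Rs1 = Rp1 + Rp2 (series, joined only at node 0) = 2 + 4.775 = 6.775 Ω
  Rp3 = R5 ‖ Rs1 (parallel, both between nodes 1 and 3) = 1/(1/82000 + 1/6.775) = 6.774 Ω
R_th = 6.774 Ω

Final answer: V_th = 14.04 V, R_th = 6.774 Ω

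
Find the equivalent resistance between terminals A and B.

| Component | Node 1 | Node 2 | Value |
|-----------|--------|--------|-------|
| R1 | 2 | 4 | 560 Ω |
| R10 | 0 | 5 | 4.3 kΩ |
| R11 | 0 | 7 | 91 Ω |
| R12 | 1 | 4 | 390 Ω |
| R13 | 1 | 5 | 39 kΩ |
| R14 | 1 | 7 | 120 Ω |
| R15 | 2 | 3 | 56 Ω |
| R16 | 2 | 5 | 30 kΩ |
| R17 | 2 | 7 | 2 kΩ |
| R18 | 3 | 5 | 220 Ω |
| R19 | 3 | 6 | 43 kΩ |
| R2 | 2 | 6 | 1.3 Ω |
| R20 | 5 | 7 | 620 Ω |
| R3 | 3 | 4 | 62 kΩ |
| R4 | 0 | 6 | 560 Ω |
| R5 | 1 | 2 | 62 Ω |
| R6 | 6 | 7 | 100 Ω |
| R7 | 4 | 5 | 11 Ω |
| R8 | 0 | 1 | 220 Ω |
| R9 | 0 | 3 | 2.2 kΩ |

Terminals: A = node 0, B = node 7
The network is not a plain series/parallel combination. Inject a 1 A test current into terminal A (node 0) and return it from terminal B (node 7); then R_eq = V_A / (1 A).
Nodal analysis, taking node 7 as the 0 V reference.
Current source I_test pushes 1 A into node 0 and draws it out of node 7.
KCL at each unknown node (sum of currents leaving = 0; resistances in Ω):
  Node 0: (V_0 - V_6)/560 + (V_0 - V_1)/220 + (V_0 - V_3)/2200 + (V_0 - V_5)/4300 + (V_0 - 0)/91 - 1 = 0
  Node 1: (V_1 - V_0)/220 + (V_1 - V_2)/62 + (V_1 - V_4)/390 + (V_1 - V_5)/39000 + (V_1 - 0)/120 = 0
  Node 2: (V_2 - V_1)/62 + (V_2 - V_4)/560 + (V_2 - V_6)/1.3 + (V_2 - V_3)/56 + (V_2 - V_5)/30000 + (V_2 - 0)/2000 = 0
  Node 3: (V_3 - V_0)/2200 + (V_3 - V_2)/56 + (V_3 - V_4)/62000 + (V_3 - V_5)/220 + (V_3 - V_6)/43000 = 0
  Node 4: (V_4 - V_1)/390 + (V_4 - V_2)/560 + (V_4 - V_3)/62000 + (V_4 - V_5)/11 = 0
  Node 5: (V_5 - V_0)/4300 + (V_5 - V_1)/39000 + (V_5 - V_2)/30000 + (V_5 - V_3)/220 + (V_5 - V_4)/11 + (V_5 - 0)/620 = 0
  Node 6: (V_6 - V_0)/560 + (V_6 - V_2)/1.3 + (V_6 - V_3)/43000 + (V_6 - 0)/100 = 0
Collecting terms (coefficients in siemens):
  0.01801·V_0 - 0.004545·V_1 - 0.0004545·V_3 - 0.0002326·V_5 - 0.001786·V_6 = 1
  0.0316·V_1 - 0.004545·V_0 - 0.01613·V_2 - 0.002564·V_4 - 0.00002564·V_5 = 0
  0.8055·V_2 - 0.01613·V_1 - 0.01786·V_3 - 0.001786·V_4 - 0.00003333·V_5 - 0.7692·V_6 = 0
  0.0229·V_3 - 0.0004545·V_0 - 0.01786·V_2 - 0.00001613·V_4 - 0.004545·V_5 - 0.00002326·V_6 = 0
  0.09528·V_4 - 0.002564·V_1 - 0.001786·V_2 - 0.00001613·V_3 - 0.09091·V_5 = 0
  0.09736·V_5 - 0.0002326·V_0 - 0.00002564·V_1 - 0.00003333·V_2 - 0.004545·V_3 - 0.09091·V_4 = 0
  0.781·V_6 - 0.001786·V_0 - 0.7692·V_2 - 0.00002326·V_3 = 0
Solving these 7 simultaneous equations (Gaussian elimination) gives:
  V_0 = 61.94 V, V_1 = 17.46 V, V_2 = 14.42 V, V_3 = 15.36 V
  V_4 = 14.47 V, V_5 = 14.38 V, V_6 = 14.35 V
R_eq = V_0 / 1 A = 61.94 Ω

Final answer: 61.94 Ω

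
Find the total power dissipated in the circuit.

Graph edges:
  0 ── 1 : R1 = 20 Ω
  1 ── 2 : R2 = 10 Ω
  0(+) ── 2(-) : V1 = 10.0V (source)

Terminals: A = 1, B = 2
Nodal analysis, taking node 2 as the 0 V reference.
Source V1 fixes V_0 = 10 V.
KCL at each unknown node (sum of currents leaving = 0; resistances in Ω):
  Node 1: (V_1 - 10)/20 + (V_1 - 0)/10 = 0
Collecting terms: 0.15 × V_1 = 0.5  =>  V_1 = 3.333 V
Power in each resistor, P = (ΔV)²/R:
  P_R1 = (10 - 3.333)²/20 = 2.222 W
  P_R2 = (3.333 - 0)²/10 = 1.111 W
P_total = P_R1 + P_R2 = 3.333 W

Final answer: 3.333 W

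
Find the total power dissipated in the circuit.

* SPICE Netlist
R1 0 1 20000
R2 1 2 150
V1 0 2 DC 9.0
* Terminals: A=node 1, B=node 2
Nodal analysis, taking node 2 as the 0 V reference.
Source V1 fixes V_0 = 9 V.
KCL at each unknown node (sum of currents leaving = 0; resistances in Ω):
  Node 1: (V_1 - 9)/20000 + (V_1 - 0)/150 = 0
Collecting terms: 0.006717 × V_1 = 0.00045  =>  V_1 = 0.067 V
Power in each resistor, P = (ΔV)²/R:
  P_R1 = (9 - 0.067)²/20000 = 0.00399 W
  P_R2 = (0.067 - 0)²/150 = 0.00002992 W
P_total = P_R1 + P_R2 = 0.00402 W

Final answer: 0.00402 W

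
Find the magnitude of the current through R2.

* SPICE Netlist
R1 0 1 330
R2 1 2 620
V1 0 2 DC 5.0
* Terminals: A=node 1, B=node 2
Nodal analysis, taking node 2 as the 0 V reference.
Source V1 fixes V_0 = 5 V.
KCL at each unknown node (sum of currents leaving = 0; resistances in Ω):
  Node 1: (V_1 - 5)/330 + (V_1 - 0)/620 = 0
Collecting terms: 0.004643 × V_1 = 0.01515  =>  V_1 = 3.263 V
I_R2 = (V_1 - V_2)/R2 = (3.263 - 0)/620 = 0.005263 A
|I_R2| = 0.005263 A

Final answer: |I_R2| = 0.005263 A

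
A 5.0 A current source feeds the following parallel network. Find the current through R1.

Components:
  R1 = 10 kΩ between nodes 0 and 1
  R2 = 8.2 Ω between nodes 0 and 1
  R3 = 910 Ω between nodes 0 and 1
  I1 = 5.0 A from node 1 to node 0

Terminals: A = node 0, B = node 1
All resistors sit directly between nodes 0 and 1, so they are in parallel and share one voltage V; the full source current 5 A splits among them.
1/R_par = 1/10000 + 1/8.2 + 1/910 = 0.1232 S  =>  R_par = 8.12 Ω
V = I × R_par = 5 × 8.12 = 40.6 V
I_R1 = V/R1 = 40.6/10000 = 0.00406 A

Final answer: 0.00406 A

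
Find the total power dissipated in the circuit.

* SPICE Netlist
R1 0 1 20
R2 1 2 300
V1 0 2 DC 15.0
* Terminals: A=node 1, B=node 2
Nodal analysis, taking node 2 as the 0 V reference.
Source V1 fixes V_0 = 15 V.
KCL at each unknown node (sum of currents leaving = 0; resistances in Ω):
  Node 1: (V_1 - 15)/20 + (V_1 - 0)/300 = 0
Collecting terms: 0.05333 × V_1 = 0.75  =>  V_1 = 14.06 V
Power in each resistor, P = (ΔV)²/R:
  P_R1 = (15 - 14.06)²/20 = 0.04395 W
  P_R2 = (14.06 - 0)²/300 = 0.6592 W
P_total = P_R1 + P_R2 = 0.7031 W

Final answer: 0.7031 W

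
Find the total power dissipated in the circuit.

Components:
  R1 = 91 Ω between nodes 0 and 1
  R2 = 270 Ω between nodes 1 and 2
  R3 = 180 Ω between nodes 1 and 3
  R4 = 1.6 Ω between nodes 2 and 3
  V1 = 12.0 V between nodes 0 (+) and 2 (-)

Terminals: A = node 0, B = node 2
Nodal analysis, taking node 2 as the 0 V reference.
Source V1 fixes V_0 = 12 V.
KCL at each unknown node (sum of currents leaving = 0; resistances in Ω):
  Node 1: (V_1 - 12)/91 + (V_1 - 0)/270 + (V_1 - V_3)/180 = 0
  Node 3: (V_3 - V_1)/180 + (V_3 - 0)/1.6 = 0
Collecting terms (coefficients in siemens):
  0.02025·V_1 - 0.005556·V_3 = 0.1319
  0.6306·V_3 - 0.005556·V_1 = 0
Determinant D = (0.02025)(0.6306) - (-0.005556)(-0.005556) = 0.01274
V_1 = [(0.1319)(0.6306) - (-0.005556)(0)]/D = 6.528 V
V_3 = [(0.02025)(0) - (0.1319)(-0.005556)]/D = 0.05752 V
Power in each resistor, P = (ΔV)²/R:
  P_R1 = (12 - 6.528)²/91 = 0.329 W
  P_R2 = (6.528 - 0)²/270 = 0.1578 W
  P_R3 = (6.528 - 0.05752)²/180 = 0.2326 W
  P_R4 = (0 - 0.05752)²/1.6 = 0.002068 W
P_total = P_R1 + P_R2 + P_R3 + P_R4 = 0.7215 W

Final answer: 0.7215 W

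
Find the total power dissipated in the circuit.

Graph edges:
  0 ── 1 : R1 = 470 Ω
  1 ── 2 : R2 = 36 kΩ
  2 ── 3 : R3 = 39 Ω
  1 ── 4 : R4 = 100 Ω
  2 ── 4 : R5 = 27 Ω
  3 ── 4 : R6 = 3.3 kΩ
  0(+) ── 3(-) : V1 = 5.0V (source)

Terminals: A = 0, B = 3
Nodal analysis, taking node 3 as the 0 V reference.
Source V1 fixes V_0 = 5 V.
KCL at each unknown node (sum of currents leaving = 0; resistances in Ω):
  Node 1: (V_1 - 5)/470 + (V_1 - V_2)/36000 + (V_1 - V_4)/100 = 0
  Node 2: (V_2 - V_1)/36000 + (V_2 - 0)/39 + (V_2 - V_4)/27 = 0
  Node 4: (V_4 - V_1)/100 + (V_4 - V_2)/27 + (V_4 - 0)/3300 = 0
Collecting terms (coefficients in siemens):
  0.01216·V_1 - 0.00002778·V_2 - 0.01·V_4 = 0.01064
  0.06271·V_2 - 0.00002778·V_1 - 0.03704·V_4 = 0
  0.04734·V_4 - 0.01·V_1 - 0.03704·V_2 = 0
Solving these 3 simultaneous equations (Gaussian elimination) gives:
  V_1 = 1.295 V, V_2 = 0.3014 V, V_4 = 0.5094 V
Power in each resistor, P = (ΔV)²/R:
  P_R1 = (5 - 1.295)²/470 = 0.02921 W
  P_R2 = (1.295 - 0.3014)²/36000 = 0.00002742 W
  P_R3 = (0.3014 - 0)²/39 = 0.00233 W
  P_R4 = (1.295 - 0.5094)²/100 = 0.006171 W
  P_R5 = (0.3014 - 0.5094)²/27 = 0.001601 W
  P_R6 = (0 - 0.5094)²/3300 = 0.00007862 W
P_total = P_R1 + P_R2 + P_R3 + P_R4 + P_R5 + P_R6 = 0.03942 W

Final answer: 0.03942 W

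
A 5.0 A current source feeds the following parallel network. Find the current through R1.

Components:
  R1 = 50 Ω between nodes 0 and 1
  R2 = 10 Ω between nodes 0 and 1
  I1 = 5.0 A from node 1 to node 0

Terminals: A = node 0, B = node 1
All resistors sit directly between nodes 0 and 1, so they are in parallel and share one voltage V; the full source current 5 A splits among them.
1/R_par = 1/50 + 1/10 = 0.12 S  =>  R_par = 8.333 Ω
V = I × R_par = 5 × 8.333 = 41.67 V
I_R1 = V/R1 = 41.67/50 = 0.8333 A

Final answer: 0.8333 A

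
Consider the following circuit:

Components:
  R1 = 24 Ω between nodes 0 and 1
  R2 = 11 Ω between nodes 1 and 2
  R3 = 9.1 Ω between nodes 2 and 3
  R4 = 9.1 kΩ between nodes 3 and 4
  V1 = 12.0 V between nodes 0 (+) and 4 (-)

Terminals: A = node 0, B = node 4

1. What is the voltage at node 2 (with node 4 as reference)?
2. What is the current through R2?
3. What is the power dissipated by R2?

Nodal analysis, taking node 4 as the 0 V reference.
Source V1 fixes V_0 = 12 V.
KCL at each unknown node (sum of currents leaving = 0; resistances in Ω):
  Node 1: (V_1 - 12)/24 + (V_1 - V_2)/11 = 0
  Node 2: (V_2 - V_1)/11 + (V_2 - V_3)/9.1 = 0
  Node 3: (V_3 - V_2)/9.1 + (V_3 - 0)/9100 = 0
Collecting terms (coefficients in siemens):
  0.1326·V_1 - 0.09091·V_2 = 0.5
  0.2008·V_2 - 0.09091·V_1 - 0.1099·V_3 = 0
  0.11·V_3 - 0.1099·V_2 = 0
Solving these 3 simultaneous equations (Gaussian elimination) gives:
  V_1 = 11.97 V, V_2 = 11.95 V, V_3 = 11.94 V
Part 1:
  Read off the nodal solution: V_2 = 11.95 V
Part 2:
  I_R2 = (V_1 - V_2)/R2 = (11.97 - 11.95)/11 = 0.001312 A
  Magnitude: I_R2 = 0.001312 A
Part 3:
  I_R2 = (V_1 - V_2)/R2 = (11.97 - 11.95)/11 = 0.001312 A
  P_R2 = I_R2² × R2 = (0.001312)² × 11 = 0.00001894 W

Final answers:
1. V_2 = 11.95 V
2. I_R2 = 0.001312 A
3. P_R2 = 1.894e-05 W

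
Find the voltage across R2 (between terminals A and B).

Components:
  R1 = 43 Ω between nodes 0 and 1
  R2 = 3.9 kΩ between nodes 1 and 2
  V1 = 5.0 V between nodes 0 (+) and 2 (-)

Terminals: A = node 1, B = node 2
R1 and R2 are in series across V1 (node 0 → node 1 → node 2), and the output A–B is taken across R2, so this is a voltage divider.
Series current: I = V1/(R1 + R2) = 5/(43 + 3900) = 5/3943 = 0.001268 A
V_R2 = I × R2 = V1 × R2/(R1 + R2) = 5 × 3900/3943 = 4.945 V

Final answer: 4.945 V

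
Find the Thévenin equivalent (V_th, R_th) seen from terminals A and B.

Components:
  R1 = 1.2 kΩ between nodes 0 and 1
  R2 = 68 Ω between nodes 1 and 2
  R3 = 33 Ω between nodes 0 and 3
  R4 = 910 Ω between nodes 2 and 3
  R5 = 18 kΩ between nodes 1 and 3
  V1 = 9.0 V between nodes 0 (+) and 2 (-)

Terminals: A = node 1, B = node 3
Step 1 — V_th is the open-circuit voltage V_A - V_B (nothing connected across the terminals).
Nodal analysis, taking node 2 as the 0 V reference.
Source V1 fixes V_0 = 9 V.
KCL at each unknown node (sum of currents leaving = 0; resistances in Ω):
  Node 1: (V_1 - 9)/1200 + (V_1 - 0)/68 + (V_1 - V_3)/18000 = 0
  Node 3: (V_3 - 9)/33 + (V_3 - 0)/910 + (V_3 - V_1)/18000 = 0
Collecting terms (coefficients in siemens):
  0.01559·V_1 - 0.00005556·V_3 = 0.0075
  0.03146·V_3 - 0.00005556·V_1 = 0.2727
Determinant D = (0.01559)(0.03146) - (-0.00005556)(-0.00005556) = 0.0004906
V_1 = [(0.0075)(0.03146) - (-0.00005556)(0.2727)]/D = 0.5118 V
V_3 = [(0.01559)(0.2727) - (0.0075)(-0.00005556)]/D = 8.671 V
V_th = V_1 - V_3 = 0.5118 - 8.671 = -8.159 V
Step 2 — R_th: zero the source — replace V1 by a short circuit (node 2 merges into node 0) — and find the resistance seen between A (node 1) and B (node 3).
Reduce the network between node 1 (A) and node 3 (B) by series/parallel combination:
  Rp1 = R1 ‖ R2 (parallel, both between nodes 0 and 1) = 1/(1/1200 + 1/68) = 64.35 Ω
  Rp2 = R3 ‖ R4 (parallel, both between nodes 0 and 3) = 1/(1/33 + 1/910) = 31.85 Ω
  Rs1 = Rp1 + Rp2 (series, joined only at node 0) = 64.35 + 31.85 = 96.2 Ω
  Rp3 = R5 ‖ Rs1 (parallel, both between nodes 1 and 3) = 1/(1/18000 + 1/96.2) = 95.69 Ω
R_th = 95.69 Ω

Final answer: V_th = -8.159 V, R_th = 95.69 Ω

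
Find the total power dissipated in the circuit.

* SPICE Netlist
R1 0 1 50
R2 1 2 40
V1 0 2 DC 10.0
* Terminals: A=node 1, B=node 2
Nodal analysis, taking node 2 as the 0 V reference.
Source V1 fixes V_0 = 10 V.
KCL at each unknown node (sum of currents leaving = 0; resistances in Ω):
  Node 1: (V_1 - 10)/50 + (V_1 - 0)/40 = 0
Collecting terms: 0.045 × V_1 = 0.2  =>  V_1 = 4.444 V
Power in each resistor, P = (ΔV)²/R:
  P_R1 = (10 - 4.444)²/50 = 0.6173 W
  P_R2 = (4.444 - 0)²/40 = 0.4938 W
P_total = P_R1 + P_R2 = 1.111 W

Final answer: 1.111 W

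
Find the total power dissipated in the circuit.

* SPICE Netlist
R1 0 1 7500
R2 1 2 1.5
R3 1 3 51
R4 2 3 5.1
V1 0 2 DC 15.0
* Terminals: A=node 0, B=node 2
Nodal analysis, taking node 2 as the 0 V reference.
Source V1 fixes V_0 = 15 V.
KCL at each unknown node (sum of currents leaving = 0; resistances in Ω):
  Node 1: (V_1 - 15)/7500 + (V_1 - 0)/1.5 + (V_1 - V_3)/51 = 0
  Node 3: (V_3 - V_1)/51 + (V_3 - 0)/5.1 = 0
Collecting terms (coefficients in siemens):
  0.6864·V_1 - 0.01961·V_3 = 0.002
  0.2157·V_3 - 0.01961·V_1 = 0
Determinant D = (0.6864)(0.2157) - (-0.01961)(-0.01961) = 0.1477
V_1 = [(0.002)(0.2157) - (-0.01961)(0)]/D = 0.002921 V
V_3 = [(0.6864)(0) - (0.002)(-0.01961)]/D = 0.0002656 V
Power in each resistor, P = (ΔV)²/R:
  P_R1 = (15 - 0.002921)²/7500 = 0.02999 W
  P_R2 = (0.002921 - 0)²/1.5 = 0.000005689 W
  P_R3 = (0.002921 - 0.0002656)²/51 = 0.0000001383 W
  P_R4 = (0 - 0.0002656)²/5.1 = 0.00000001383 W
P_total = P_R1 + P_R2 + P_R3 + P_R4 = 0.02999 W

Final answer: 0.02999 W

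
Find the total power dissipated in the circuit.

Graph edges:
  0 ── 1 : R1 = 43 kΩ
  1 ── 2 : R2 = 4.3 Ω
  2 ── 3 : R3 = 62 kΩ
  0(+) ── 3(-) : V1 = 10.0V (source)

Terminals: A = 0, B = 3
Nodal analysis, taking node 3 as the 0 V reference.
Source V1 fixes V_0 = 10 V.
KCL at each unknown node (sum of currents leaving = 0; resistances in Ω):
  Node 1: (V_1 - 10)/43000 + (V_1 - V_2)/4.3 = 0
  Node 2: (V_2 - V_1)/4.3 + (V_2 - 0)/62000 = 0
Collecting terms (coefficients in siemens):
  0.2326·V_1 - 0.2326·V_2 = 0.0002326
  0.2326·V_2 - 0.2326·V_1 = 0
Determinant D = (0.2326)(0.2326) - (-0.2326)(-0.2326) = 0.00000916
V_1 = [(0.0002326)(0.2326) - (-0.2326)(0)]/D = 5.905 V
V_2 = [(0.2326)(0) - (0.0002326)(-0.2326)]/D = 5.905 V
Power in each resistor, P = (ΔV)²/R:
  P_R1 = (10 - 5.905)²/43000 = 0.00039 W
  P_R2 = (5.905 - 5.905)²/4.3 = 0.000000039 W
  P_R3 = (5.905 - 0)²/62000 = 0.0005623 W
P_total = P_R1 + P_R2 + P_R3 = 0.0009523 W

Final answer: 0.0009523 W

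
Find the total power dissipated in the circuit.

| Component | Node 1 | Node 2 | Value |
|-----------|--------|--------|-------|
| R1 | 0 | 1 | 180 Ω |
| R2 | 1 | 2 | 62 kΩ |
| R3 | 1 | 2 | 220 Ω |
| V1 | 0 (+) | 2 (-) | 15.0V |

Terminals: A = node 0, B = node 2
Nodal analysis, taking node 2 as the 0 V reference.
Source V1 fixes V_0 = 15 V.
KCL at each unknown node (sum of currents leaving = 0; resistances in Ω):
  Node 1: (V_1 - 15)/180 + (V_1 - 0)/62000 + (V_1 - 0)/220 = 0
Collecting terms: 0.01012 × V_1 = 0.08333  =>  V_1 = 8.237 V
Power in each resistor, P = (ΔV)²/R:
  P_R1 = (15 - 8.237)²/180 = 0.2541 W
  P_R2 = (8.237 - 0)²/62000 = 0.001094 W
  P_R3 = (8.237 - 0)²/220 = 0.3084 W
P_total = P_R1 + P_R2 + P_R3 = 0.5636 W

Final answer: 0.5636 W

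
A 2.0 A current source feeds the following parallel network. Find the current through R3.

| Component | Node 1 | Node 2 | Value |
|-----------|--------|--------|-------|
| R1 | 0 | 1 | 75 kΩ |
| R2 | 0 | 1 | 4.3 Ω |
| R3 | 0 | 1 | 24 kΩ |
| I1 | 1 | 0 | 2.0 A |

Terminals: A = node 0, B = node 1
All resistors sit directly between nodes 0 and 1, so they are in parallel and share one voltage V; the full source current 2 A splits among them.
1/R_par = 1/75000 + 1/4.3 + 1/24000 = 0.2326 S  =>  R_par = 4.299 Ω
V = I × R_par = 2 × 4.299 = 8.598 V
I_R3 = V/R3 = 8.598/24000 = 0.0003582 A

Final answer: 0.0003582 A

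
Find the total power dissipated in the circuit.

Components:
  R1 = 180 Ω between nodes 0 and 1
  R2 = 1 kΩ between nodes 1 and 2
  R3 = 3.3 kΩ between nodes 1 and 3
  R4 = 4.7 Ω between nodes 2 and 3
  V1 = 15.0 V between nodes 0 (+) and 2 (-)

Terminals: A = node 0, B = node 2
Nodal analysis, taking node 2 as the 0 V reference.
Source V1 fixes V_0 = 15 V.
KCL at each unknown node (sum of currents leaving = 0; resistances in Ω):
  Node 1: (V_1 - 15)/180 + (V_1 - 0)/1000 + (V_1 - V_3)/3300 = 0
  Node 3: (V_3 - V_1)/3300 + (V_3 - 0)/4.7 = 0
Collecting terms (coefficients in siemens):
  0.006859·V_1 - 0.000303·V_3 = 0.08333
  0.2131·V_3 - 0.000303·V_1 = 0
Determinant D = (0.006859)(0.2131) - (-0.000303)(-0.000303) = 0.001461
V_1 = [(0.08333)(0.2131) - (-0.000303)(0)]/D = 12.15 V
V_3 = [(0.006859)(0) - (0.08333)(-0.000303)]/D = 0.01728 V
Power in each resistor, P = (ΔV)²/R:
  P_R1 = (15 - 12.15)²/180 = 0.04509 W
  P_R2 = (12.15 - 0)²/1000 = 0.1476 W
  P_R3 = (12.15 - 0.01728)²/3300 = 0.04461 W
  P_R4 = (0 - 0.01728)²/4.7 = 0.00006354 W
P_total = P_R1 + P_R2 + P_R3 + P_R4 = 0.2374 W

Final answer: 0.2374 W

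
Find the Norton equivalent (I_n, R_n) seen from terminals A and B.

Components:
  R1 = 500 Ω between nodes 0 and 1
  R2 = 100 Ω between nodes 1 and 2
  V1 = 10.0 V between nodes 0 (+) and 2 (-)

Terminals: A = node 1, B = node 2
Find the Thévenin equivalent first; then I_n = V_th/R_th and R_n = R_th.
Step 1 — V_th is the open-circuit voltage V_A - V_B (nothing connected across the terminals).
Nodal analysis, taking node 2 as the 0 V reference.
Source V1 fixes V_0 = 10 V.
KCL at each unknown node (sum of currents leaving = 0; resistances in Ω):
  Node 1: (V_1 - 10)/500 + (V_1 - 0)/100 = 0
Collecting terms: 0.012 × V_1 = 0.02  =>  V_1 = 1.667 V
V_th = V_1 - V_2 = 1.667 - 0 = 1.667 V
Step 2 — R_th: zero the source — replace V1 by a short circuit (node 2 merges into node 0) — and find the resistance seen between A (node 1) and B (node 0).
Reduce the network between node 1 (A) and node 0 (B) by series/parallel combination:
  Rp1 = R1 ‖ R2 (parallel, both between nodes 0 and 1) = 1/(1/500 + 1/100) = 83.33 Ω
R_th = 83.33 Ω
I_n = V_th/R_th = 1.667/83.33 = 0.02 A, and R_n = R_th = 83.33 Ω

Final answer: I_n = 0.02 A, R_n = 83.33 Ω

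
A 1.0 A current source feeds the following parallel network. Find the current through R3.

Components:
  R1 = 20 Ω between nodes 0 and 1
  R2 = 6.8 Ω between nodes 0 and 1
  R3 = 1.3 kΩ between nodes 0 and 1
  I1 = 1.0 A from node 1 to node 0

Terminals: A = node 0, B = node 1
All resistors sit directly between nodes 0 and 1, so they are in parallel and share one voltage V; the full source current 1 A splits among them.
1/R_par = 1/20 + 1/6.8 + 1/1300 = 0.1978 S  =>  R_par = 5.055 Ω
V = I × R_par = 1 × 5.055 = 5.055 V
I_R3 = V/R3 = 5.055/1300 = 0.003888 A

Final answer: 0.003888 A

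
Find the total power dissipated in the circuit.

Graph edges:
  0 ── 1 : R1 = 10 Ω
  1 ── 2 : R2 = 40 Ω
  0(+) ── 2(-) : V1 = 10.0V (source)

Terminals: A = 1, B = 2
Nodal analysis, taking node 2 as the 0 V reference.
Source V1 fixes V_0 = 10 V.
KCL at each unknown node (sum of currents leaving = 0; resistances in Ω):
  Node 1: (V_1 - 10)/10 + (V_1 - 0)/40 = 0
Collecting terms: 0.125 × V_1 = 1  =>  V_1 = 8 V
Power in each resistor, P = (ΔV)²/R:
  P_R1 = (10 - 8)²/10 = 0.4 W
  P_R2 = (8 - 0)²/40 = 1.6 W
P_total = P_R1 + P_R2 = 2 W

Final answer: 2 W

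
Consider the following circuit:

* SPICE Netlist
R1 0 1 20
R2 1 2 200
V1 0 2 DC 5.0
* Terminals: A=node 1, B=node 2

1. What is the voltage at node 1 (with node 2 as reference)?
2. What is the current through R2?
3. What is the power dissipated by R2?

Nodal analysis, taking node 2 as the 0 V reference.
Source V1 fixes V_0 = 5 V.
KCL at each unknown node (sum of currents leaving = 0; resistances in Ω):
  Node 1: (V_1 - 5)/20 + (V_1 - 0)/200 = 0
Collecting terms: 0.055 × V_1 = 0.25  =>  V_1 = 4.545 V
Part 1:
  Read off the nodal solution: V_1 = 4.545 V
Part 2:
  I_R2 = (V_1 - V_2)/R2 = (4.545 - 0)/200 = 0.02273 A
  Magnitude: I_R2 = 0.02273 A
Part 3:
  I_R2 = (V_1 - V_2)/R2 = (4.545 - 0)/200 = 0.02273 A
  P_R2 = I_R2² × R2 = (0.02273)² × 200 = 0.1033 W

Final answers:
1. V_1 = 4.545 V
2. I_R2 = 0.02273 A
3. P_R2 = 0.1033 W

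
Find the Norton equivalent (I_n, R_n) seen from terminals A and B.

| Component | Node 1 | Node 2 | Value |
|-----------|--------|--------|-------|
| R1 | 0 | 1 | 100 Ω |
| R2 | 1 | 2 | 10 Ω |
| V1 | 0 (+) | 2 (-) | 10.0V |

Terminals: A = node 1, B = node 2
Find the Thévenin equivalent first; then I_n = V_th/R_th and R_n = R_th.
Step 1 — V_th is the open-circuit voltage V_A - V_B (nothing connected across the terminals).
Nodal analysis, taking node 2 as the 0 V reference.
Source V1 fixes V_0 = 10 V.
KCL at each unknown node (sum of currents leaving = 0; resistances in Ω):
  Node 1: (V_1 - 10)/100 + (V_1 - 0)/10 = 0
Collecting terms: 0.11 × V_1 = 0.1  =>  V_1 = 0.9091 V
V_th = V_1 - V_2 = 0.9091 - 0 = 0.9091 V
Step 2 — R_th: zero the source — replace V1 by a short circuit (node 2 merges into node 0) — and find the resistance seen between A (node 1) and B (node 0).
Reduce the network between node 1 (A) and node 0 (B) by series/parallel combination:
  Rp1 = R1 ‖ R2 (parallel, both between nodes 0 and 1) = 1/(1/100 + 1/10) = 9.091 Ω
R_th = 9.091 Ω
I_n = V_th/R_th = 0.9091/9.091 = 0.1 A, and R_n = R_th = 9.091 Ω

Final answer: I_n = 0.1 A, R_n = 9.091 Ω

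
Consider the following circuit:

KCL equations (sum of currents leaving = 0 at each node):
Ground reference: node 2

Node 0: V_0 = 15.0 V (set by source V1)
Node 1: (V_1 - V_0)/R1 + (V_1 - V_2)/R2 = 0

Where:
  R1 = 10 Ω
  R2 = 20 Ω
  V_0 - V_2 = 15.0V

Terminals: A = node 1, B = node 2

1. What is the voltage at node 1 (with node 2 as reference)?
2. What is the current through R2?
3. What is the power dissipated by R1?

Nodal analysis, taking node 2 as the 0 V reference.
Source V1 fixes V_0 = 15 V.
KCL at each unknown node (sum of currents leaving = 0; resistances in Ω):
  Node 1: (V_1 - 15)/10 + (V_1 - 0)/20 = 0
Collecting terms: 0.15 × V_1 = 1.5  =>  V_1 = 10 V
Part 1:
  Read off the nodal solution: V_1 = 10 V
Part 2:
  I_R2 = (V_1 - V_2)/R2 = (10 - 0)/20 = 0.5 A
  Magnitude: I_R2 = 0.5 A
Part 3:
  I_R1 = (V_0 - V_1)/R1 = (15 - 10)/10 = 0.5 A
  P_R1 = I_R1² × R1 = (0.5)² × 10 = 2.5 W

Final answers:
1. V_1 = 10 V
2. I_R2 = 0.5 A
3. P_R1 = 2.5 W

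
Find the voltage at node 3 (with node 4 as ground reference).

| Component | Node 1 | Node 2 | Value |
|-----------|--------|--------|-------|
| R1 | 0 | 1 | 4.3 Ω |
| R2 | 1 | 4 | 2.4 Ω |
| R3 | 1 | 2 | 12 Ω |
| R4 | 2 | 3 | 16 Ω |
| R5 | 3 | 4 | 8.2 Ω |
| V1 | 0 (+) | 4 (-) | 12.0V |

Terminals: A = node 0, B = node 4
Nodal analysis, taking node 4 as the 0 V reference.
Source V1 fixes V_0 = 12 V.
KCL at each unknown node (sum of currents leaving = 0; resistances in Ω):
  Node 1: (V_1 - 12)/4.3 + (V_1 - 0)/2.4 + (V_1 - V_2)/12 = 0
  Node 2: (V_2 - V_1)/12 + (V_2 - V_3)/16 = 0
  Node 3: (V_3 - V_2)/16 + (V_3 - 0)/8.2 = 0
Collecting terms (coefficients in siemens):
  0.7326·V_1 - 0.08333·V_2 = 2.791
  0.1458·V_2 - 0.08333·V_1 - 0.0625·V_3 = 0
  0.1845·V_3 - 0.0625·V_2 = 0
Solving these 3 simultaneous equations (Gaussian elimination) gives:
  V_1 = 4.123 V, V_2 = 2.756 V, V_3 = 0.934 V
The requested potential is V_3 = 0.934 V.

Final answer: V_3 = 0.934 V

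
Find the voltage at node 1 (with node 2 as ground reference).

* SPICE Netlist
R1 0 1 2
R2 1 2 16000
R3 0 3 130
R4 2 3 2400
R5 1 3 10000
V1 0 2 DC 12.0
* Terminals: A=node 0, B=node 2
Nodal analysis, taking node 2 as the 0 V reference.
Source V1 fixes V_0 = 12 V.
KCL at each unknown node (sum of currents leaving = 0; resistances in Ω):
  Node 1: (V_1 - 12)/2 + (V_1 - 0)/16000 + (V_1 - V_3)/10000 = 0
  Node 3: (V_3 - 12)/130 + (V_3 - 0)/2400 + (V_3 - V_1)/10000 = 0
Collecting terms (coefficients in siemens):
  0.5002·V_1 - 0.0001·V_3 = 6
  0.008209·V_3 - 0.0001·V_1 = 0.09231
Determinant D = (0.5002)(0.008209) - (-0.0001)(-0.0001) = 0.004106
V_1 = [(6)(0.008209) - (-0.0001)(0.09231)]/D = 12 V
V_3 = [(0.5002)(0.09231) - (6)(-0.0001)]/D = 11.39 V
The requested potential is V_1 = 12 V.

Final answer: V_1 = 12 V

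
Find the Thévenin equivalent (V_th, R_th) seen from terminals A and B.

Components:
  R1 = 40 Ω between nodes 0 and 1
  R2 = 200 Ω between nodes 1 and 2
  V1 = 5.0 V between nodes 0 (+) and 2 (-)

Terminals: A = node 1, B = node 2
Step 1 — V_th is the open-circuit voltage V_A - V_B (nothing connected across the terminals).
Nodal analysis, taking node 2 as the 0 V reference.
Source V1 fixes V_0 = 5 V.
KCL at each unknown node (sum of currents leaving = 0; resistances in Ω):
  Node 1: (V_1 - 5)/40 + (V_1 - 0)/200 = 0
Collecting terms: 0.03 × V_1 = 0.125  =>  V_1 = 4.167 V
V_th = V_1 - V_2 = 4.167 - 0 = 4.167 V
Step 2 — R_th: zero the source — replace V1 by a short circuit (node 2 merges into node 0) — and find the resistance seen between A (node 1) and B (node 0).
Reduce the network between node 1 (A) and node 0 (B) by series/parallel combination:
  Rp1 = R1 ‖ R2 (parallel, both between nodes 0 and 1) = 1/(1/40 + 1/200) = 33.33 Ω
R_th = 33.33 Ω

Final answer: V_th = 4.167 V, R_th = 33.33 Ω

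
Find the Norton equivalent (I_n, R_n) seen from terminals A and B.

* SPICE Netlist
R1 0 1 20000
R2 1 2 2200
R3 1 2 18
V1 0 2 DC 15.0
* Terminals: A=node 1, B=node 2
Find the Thévenin equivalent first; then I_n = V_th/R_th and R_n = R_th.
Step 1 — V_th is the open-circuit voltage V_A - V_B (nothing connected across the terminals).
Nodal analysis, taking node 2 as the 0 V reference.
Source V1 fixes V_0 = 15 V.
KCL at each unknown node (sum of currents leaving = 0; resistances in Ω):
  Node 1: (V_1 - 15)/20000 + (V_1 - 0)/2200 + (V_1 - 0)/18 = 0
Collecting terms: 0.05606 × V_1 = 0.00075  =>  V_1 = 0.01338 V
V_th = V_1 - V_2 = 0.01338 - 0 = 0.01338 V
Step 2 — R_th: zero the source — replace V1 by a short circuit (node 2 merges into node 0) — and find the resistance seen between A (node 1) and B (node 0).
Reduce the network between node 1 (A) and node 0 (B) by series/parallel combination:
  Rp1 = R1 ‖ R2 ‖ R3 (parallel, all between nodes 0 and 1) = 1/(1/20000 + 1/2200 + 1/18) = 17.84 Ω
R_th = 17.84 Ω
I_n = V_th/R_th = 0.01338/17.84 = 0.00075 A, and R_n = R_th = 17.84 Ω

Final answer: I_n = 0.00075 A, R_n = 17.84 Ω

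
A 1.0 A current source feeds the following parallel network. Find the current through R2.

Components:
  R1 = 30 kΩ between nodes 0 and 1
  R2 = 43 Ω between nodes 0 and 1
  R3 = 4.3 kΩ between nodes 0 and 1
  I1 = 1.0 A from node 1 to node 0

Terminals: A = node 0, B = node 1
All resistors sit directly between nodes 0 and 1, so they are in parallel and share one voltage V; the full source current 1 A splits among them.
1/R_par = 1/30000 + 1/43 + 1/4300 = 0.02352 S  =>  R_par = 42.51 Ω
V = I × R_par = 1 × 42.51 = 42.51 V
I_R2 = V/R2 = 42.51/43 = 0.9887 A

Final answer: 0.9887 A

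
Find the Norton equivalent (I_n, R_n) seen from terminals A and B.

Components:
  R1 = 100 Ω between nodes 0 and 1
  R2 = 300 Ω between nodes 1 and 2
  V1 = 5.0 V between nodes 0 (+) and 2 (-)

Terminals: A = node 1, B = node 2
Find the Thévenin equivalent first; then I_n = V_th/R_th and R_n = R_th.
Step 1 — V_th is the open-circuit voltage V_A - V_B (nothing connected across the terminals).
Nodal analysis, taking node 2 as the 0 V reference.
Source V1 fixes V_0 = 5 V.
KCL at each unknown node (sum of currents leaving = 0; resistances in Ω):
  Node 1: (V_1 - 5)/100 + (V_1 - 0)/300 = 0
Collecting terms: 0.01333 × V_1 = 0.05  =>  V_1 = 3.75 V
V_th = V_1 - V_2 = 3.75 - 0 = 3.75 V
Step 2 — R_th: zero the source — replace V1 by a short circuit (node 2 merges into node 0) — and find the resistance seen between A (node 1) and B (node 0).
Reduce the network between node 1 (A) and node 0 (B) by series/parallel combination:
  Rp1 = R1 ‖ R2 (parallel, both between nodes 0 and 1) = 1/(1/100 + 1/300) = 75 Ω
R_th = 75 Ω
I_n = V_th/R_th = 3.75/75 = 0.05 A, and R_n = R_th = 75 Ω

Final answer: I_n = 0.05 A, R_n = 75 Ω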